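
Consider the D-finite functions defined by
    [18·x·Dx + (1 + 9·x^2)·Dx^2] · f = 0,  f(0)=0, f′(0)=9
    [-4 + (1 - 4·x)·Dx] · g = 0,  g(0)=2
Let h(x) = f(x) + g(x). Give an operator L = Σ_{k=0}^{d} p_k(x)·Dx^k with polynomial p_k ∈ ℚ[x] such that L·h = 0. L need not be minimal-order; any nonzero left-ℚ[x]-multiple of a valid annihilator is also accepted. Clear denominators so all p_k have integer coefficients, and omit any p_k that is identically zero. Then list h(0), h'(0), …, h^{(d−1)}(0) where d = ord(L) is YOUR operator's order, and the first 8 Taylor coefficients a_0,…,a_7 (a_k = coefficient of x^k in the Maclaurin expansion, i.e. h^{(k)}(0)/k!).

L = (72 - 1152·x - 1944·x^2)·Dx + (-57 + 72·x - 765·x^2 - 1944·x^3)·Dx^2 + (4 - 7·x - 63·x^3 - 324·x^4)·Dx^3  (order 3).
h: a_k = 2, 17, 32, 101, 512, 10969/5, 8192, 222815/7, …
ICs: h(0) = 2, h′(0) = 17, h′′(0) = 64.

f: a_k = 0, 9, 0, -27, 0, 729/5, 0, -6561/7, …
g: a_k = 2, 8, 32, 128, 512, 2048, 8192, 32768, …
h₀=f+g: left-lcm gives L₀, ord ≤ 3.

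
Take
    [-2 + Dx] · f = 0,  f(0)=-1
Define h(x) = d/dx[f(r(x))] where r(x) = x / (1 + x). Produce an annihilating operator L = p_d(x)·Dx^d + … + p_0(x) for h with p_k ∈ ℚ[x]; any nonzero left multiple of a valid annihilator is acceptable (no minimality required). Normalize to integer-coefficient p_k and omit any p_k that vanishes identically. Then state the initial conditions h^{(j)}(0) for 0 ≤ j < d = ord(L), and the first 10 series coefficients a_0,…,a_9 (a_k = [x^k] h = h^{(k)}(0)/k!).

L = -2·x + (-1 - 2·x - x^2)·Dx  (order 1).
h: a_k = -2, 0, 2, -8/3, 2, -8/15, -10/9, 256/105, -142/45, 8992/2835, …
ICs: h(0) = -2.

f: a_k = -1, -2, -2, -4/3, -2/3, -4/15, -4/45, -8/315, -2/315, -4/2835, …
Change of var in L_f (x↦r) gives L₀.
h₀' ⇒ L via d/dx closure of L₀.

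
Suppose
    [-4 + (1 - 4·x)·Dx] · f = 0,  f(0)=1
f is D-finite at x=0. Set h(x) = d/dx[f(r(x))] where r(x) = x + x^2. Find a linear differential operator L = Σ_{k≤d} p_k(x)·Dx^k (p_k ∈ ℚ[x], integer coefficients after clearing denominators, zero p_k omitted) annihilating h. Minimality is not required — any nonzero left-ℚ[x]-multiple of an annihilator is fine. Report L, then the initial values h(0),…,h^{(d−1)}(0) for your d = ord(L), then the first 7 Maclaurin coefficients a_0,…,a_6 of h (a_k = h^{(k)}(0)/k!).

f: a_k = 1, 4, 16, 64, 256, 1024, 4096, …
h₀=f(r): pull back L_f along r ⇒ L₀.
h₀' ⇒ L via d/dx closure of L₀.
L = (10 + 24·x + 24·x^2) + (-1 + 2·x + 12·x^2 + 8·x^3)·Dx  (order 1).
h: a_k = 4, 40, 288, 1856, 11200, 64896, 365568, …
ICs: h(0) = 4.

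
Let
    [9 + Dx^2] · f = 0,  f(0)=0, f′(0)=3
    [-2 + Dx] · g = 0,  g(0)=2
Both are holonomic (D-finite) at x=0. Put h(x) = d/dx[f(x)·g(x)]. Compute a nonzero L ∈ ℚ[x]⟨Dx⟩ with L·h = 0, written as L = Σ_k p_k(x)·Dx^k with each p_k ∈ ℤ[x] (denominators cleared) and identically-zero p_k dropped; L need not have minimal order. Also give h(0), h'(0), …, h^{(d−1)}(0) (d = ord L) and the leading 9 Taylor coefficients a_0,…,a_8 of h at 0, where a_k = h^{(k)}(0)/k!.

f: a_k = 0, 3, 0, -9/2, 0, 81/40, 0, -243/560, 0, …
g: a_k = 2, 4, 4, 8/3, 4/3, 8/15, 8/45, 16/315, 4/315, …
Product ⇒ symmetric product L₀, ord ≤ 2.
h=h₀': d/dx-closure on L₀ ⇒ L.
L = 13 - 4·Dx + Dx^2  (order 2).
h: a_k = 6, 24, 9, -40, -199/4, -69/5, 1483/120, 34/3, 6267/2240, …
ICs: h(0) = 6, h′(0) = 24.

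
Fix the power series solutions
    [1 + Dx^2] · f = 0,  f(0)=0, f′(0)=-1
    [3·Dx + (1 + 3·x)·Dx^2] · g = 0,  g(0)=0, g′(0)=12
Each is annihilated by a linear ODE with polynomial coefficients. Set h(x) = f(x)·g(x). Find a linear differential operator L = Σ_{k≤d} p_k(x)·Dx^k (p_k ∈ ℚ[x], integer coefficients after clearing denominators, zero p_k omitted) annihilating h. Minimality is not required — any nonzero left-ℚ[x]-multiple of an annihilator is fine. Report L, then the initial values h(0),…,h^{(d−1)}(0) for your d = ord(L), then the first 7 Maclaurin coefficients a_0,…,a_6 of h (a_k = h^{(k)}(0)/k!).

L = (-203 - 222·x - 189·x^2 + 432·x^3 + 324·x^4) + (-84 - 108·x + 648·x^2 + 648·x^3)·Dx + (-208 - 228·x - 54·x^2 + 864·x^3 + 648·x^4)·Dx^2 + (-84 - 108·x + 648·x^2 + 648·x^3)·Dx^3 + (-5 - 6·x + 135·x^2 + 432·x^3 + 324·x^4)·Dx^4  (order 4).
h: a_k = 0, 0, -12, 18, -34, 78, -377/2, …
ICs: h(0) = 0, h′(0) = 0, h′′(0) = -24, h′′′(0) = 108.

f: a_k = 0, -1, 0, 1/6, 0, -1/120, 0, …
g: a_k = 0, 12, -18, 36, -81, 972/5, -486, …
Sym-product of L_f,L_g gives L₀ (≤ ord 4).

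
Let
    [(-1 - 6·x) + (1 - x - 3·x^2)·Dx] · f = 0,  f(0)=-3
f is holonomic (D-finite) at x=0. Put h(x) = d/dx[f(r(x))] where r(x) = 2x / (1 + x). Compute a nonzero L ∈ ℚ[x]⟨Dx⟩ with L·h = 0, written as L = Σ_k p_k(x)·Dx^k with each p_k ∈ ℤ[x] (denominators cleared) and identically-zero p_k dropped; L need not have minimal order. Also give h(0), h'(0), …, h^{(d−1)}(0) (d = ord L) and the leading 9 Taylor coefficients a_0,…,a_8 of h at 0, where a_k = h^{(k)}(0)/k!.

L = (14 + 78·x + 546·x^2 + 338·x^3) + (-1 - 14·x + 182·x^3 + 169·x^4)·Dx  (order 1).
h: a_k = -6, -84, -234, -2184, -5070, -42588, -92274, -738192, -1542294, …
ICs: h(0) = -6.

f: a_k = -3, -3, -12, -21, -57, -120, -291, -651, -1524, …
f∘r: x↦r, Dx↦Dx/r' in L_f ⇒ L₀.
h₀' ⇒ L via d/dx closure of L₀.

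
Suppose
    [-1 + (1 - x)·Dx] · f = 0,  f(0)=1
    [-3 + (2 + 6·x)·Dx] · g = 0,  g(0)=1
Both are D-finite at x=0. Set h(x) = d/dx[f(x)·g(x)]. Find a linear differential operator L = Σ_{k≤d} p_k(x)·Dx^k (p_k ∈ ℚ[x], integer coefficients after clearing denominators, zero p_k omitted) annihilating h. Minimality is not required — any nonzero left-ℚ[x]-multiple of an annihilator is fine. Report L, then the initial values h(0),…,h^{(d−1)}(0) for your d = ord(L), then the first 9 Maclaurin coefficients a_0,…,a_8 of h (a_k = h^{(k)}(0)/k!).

L = (11 + 90·x + 27·x^2) + (-10 - 26·x + 18·x^2 + 18·x^3)·Dx  (order 1).
h: a_k = 5/2, 11/4, 147/16, -13/32, 8375/256, -25827/512, 384671/2048, -1935421/4096, 91822527/65536, …
ICs: h(0) = 5/2.

f: a_k = 1, 1, 1, 1, 1, 1, 1, 1, 1, …
g: a_k = 1, 3/2, -9/8, 27/16, -405/128, 1701/256, -15309/1024, 72171/2048, -2814669/32768, …
f·g: L₀ = L_f ⊗_s L_g, ord ≤ 1·1.
h=h₀': d/dx-closure on L₀ ⇒ L.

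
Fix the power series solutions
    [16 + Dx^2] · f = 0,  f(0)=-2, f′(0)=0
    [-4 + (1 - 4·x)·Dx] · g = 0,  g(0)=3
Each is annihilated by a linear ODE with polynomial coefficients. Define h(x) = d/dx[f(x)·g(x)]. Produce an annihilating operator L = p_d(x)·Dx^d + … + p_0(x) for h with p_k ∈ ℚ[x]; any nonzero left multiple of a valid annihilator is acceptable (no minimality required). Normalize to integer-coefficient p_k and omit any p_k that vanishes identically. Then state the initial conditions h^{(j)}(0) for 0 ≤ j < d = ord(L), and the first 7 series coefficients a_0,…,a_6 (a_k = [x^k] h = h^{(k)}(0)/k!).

L = (-16 - 128·x + 256·x^2) + (-8 + 32·x)·Dx + (1 - 8·x + 16·x^2)·Dx^2  (order 2).
h: a_k = -24, -96, -576, -3328, -16640, -398336/5, -5576704/15, …
ICs: h(0) = -24, h′(0) = -96.

f: a_k = -2, 0, 16, 0, -64/3, 0, 512/45, …
g: a_k = 3, 12, 48, 192, 768, 3072, 12288, …
h₀=f·g: eliminate ⇒ L₀, order ≤ 2·1.
h=h₀': d/dx-closure on L₀ ⇒ L.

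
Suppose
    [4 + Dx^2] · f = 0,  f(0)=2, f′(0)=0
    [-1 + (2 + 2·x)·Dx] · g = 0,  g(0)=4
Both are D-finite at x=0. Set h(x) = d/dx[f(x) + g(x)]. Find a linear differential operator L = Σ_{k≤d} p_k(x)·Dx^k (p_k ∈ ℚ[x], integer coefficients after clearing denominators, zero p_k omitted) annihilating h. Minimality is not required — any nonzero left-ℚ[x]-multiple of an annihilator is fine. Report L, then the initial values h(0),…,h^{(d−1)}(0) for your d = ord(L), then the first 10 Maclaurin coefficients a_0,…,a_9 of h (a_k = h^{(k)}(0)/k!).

f: a_k = 2, 0, -4, 0, 4/3, 0, -8/45, 0, 4/315, 0, …
g: a_k = 4, 2, -1/2, 1/4, -5/32, 7/64, -21/256, 33/512, -429/8192, 715/16384, …
f+g: L₀ = lclm(L_f,L_g), ord ≤ 2+1.
h=h₀': d/dx-closure on L₀ ⇒ L.
L = (-124 - 128·x - 64·x^2) + (-152 - 408·x - 384·x^2 - 128·x^3)·Dx + (-31 - 32·x - 16·x^2)·Dx^2 + (-38 - 102·x - 96·x^2 - 32·x^3)·Dx^3  (order 3).
h: a_k = 2, -9, 3/4, 113/24, 35/64, -2993/1920, 231/512, -102367/322560, 6435/16384, -34983713/92897280, …
ICs: h(0) = 2, h′(0) = -9, h′′(0) = 3/2.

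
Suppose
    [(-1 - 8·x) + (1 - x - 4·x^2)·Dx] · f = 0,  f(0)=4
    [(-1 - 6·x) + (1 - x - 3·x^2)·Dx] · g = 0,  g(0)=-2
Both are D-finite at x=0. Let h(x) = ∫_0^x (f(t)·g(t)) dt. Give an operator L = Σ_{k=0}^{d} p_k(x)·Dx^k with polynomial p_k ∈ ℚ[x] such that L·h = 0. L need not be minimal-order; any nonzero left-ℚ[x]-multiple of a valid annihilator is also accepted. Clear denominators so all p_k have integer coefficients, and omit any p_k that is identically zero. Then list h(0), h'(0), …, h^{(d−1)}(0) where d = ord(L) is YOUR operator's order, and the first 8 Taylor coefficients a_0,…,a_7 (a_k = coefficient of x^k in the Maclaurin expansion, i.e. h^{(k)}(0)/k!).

L = (-2 - 12·x + 21·x^2 + 48·x^3)·Dx + (1 - 2·x - 6·x^2 + 7·x^3 + 12·x^4)·Dx^2  (order 2).
h: a_k = 0, -8, -8, -80/3, -50, -672/5, -896/3, -5256/7, …
ICs: h(0) = 0, h′(0) = -8.

f: a_k = 4, 4, 20, 36, 116, 260, 724, 1764, …
g: a_k = -2, -2, -8, -14, -38, -80, -194, -434, …
L₀ := L_f ⊗_s L_g (sym. prod.), ord ≤ 1.
h=∫h₀ ⇒ L = L₀·Dx.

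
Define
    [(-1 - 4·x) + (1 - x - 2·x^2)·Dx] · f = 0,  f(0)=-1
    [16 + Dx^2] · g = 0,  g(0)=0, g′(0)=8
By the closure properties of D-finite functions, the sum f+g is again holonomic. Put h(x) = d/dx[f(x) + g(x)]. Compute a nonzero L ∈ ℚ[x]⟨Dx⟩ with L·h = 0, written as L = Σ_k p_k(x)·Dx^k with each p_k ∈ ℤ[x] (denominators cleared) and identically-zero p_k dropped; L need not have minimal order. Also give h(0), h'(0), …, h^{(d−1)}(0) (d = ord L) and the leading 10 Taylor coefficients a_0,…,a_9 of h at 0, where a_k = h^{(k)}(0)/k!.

L = (2880 + 9600·x + 20736·x^2 + 7680·x^3 + 15360·x^4 + 18432·x^5 + 12288·x^6) + (-368 - 1040·x + 2400·x^2 + 2048·x^3 - 2560·x^4 + 1536·x^5 + 7168·x^6 + 4096·x^7)·Dx + (180 + 600·x + 1296·x^2 + 480·x^3 + 960·x^4 + 1152·x^5 + 768·x^6)·Dx^2 + (-23 - 65·x + 150·x^2 + 128·x^3 - 160·x^4 + 96·x^5 + 448·x^6 + 256·x^7)·Dx^3  (order 3).
h: a_k = 7, -6, -79, -44, -59/3, -258, -28823/45, -1368, -962639/315, -6830, …
ICs: h(0) = 7, h′(0) = -6, h′′(0) = -158.

f: a_k = -1, -1, -3, -5, -11, -21, -43, -85, -171, -341, …
g: a_k = 0, 8, 0, -64/3, 0, 256/15, 0, -2048/315, 0, 4096/2835, …
Weyl lclm of L_f,L_g ⇒ L₀ (ord ≤ 3).
Derive L from L₀ (diff closure).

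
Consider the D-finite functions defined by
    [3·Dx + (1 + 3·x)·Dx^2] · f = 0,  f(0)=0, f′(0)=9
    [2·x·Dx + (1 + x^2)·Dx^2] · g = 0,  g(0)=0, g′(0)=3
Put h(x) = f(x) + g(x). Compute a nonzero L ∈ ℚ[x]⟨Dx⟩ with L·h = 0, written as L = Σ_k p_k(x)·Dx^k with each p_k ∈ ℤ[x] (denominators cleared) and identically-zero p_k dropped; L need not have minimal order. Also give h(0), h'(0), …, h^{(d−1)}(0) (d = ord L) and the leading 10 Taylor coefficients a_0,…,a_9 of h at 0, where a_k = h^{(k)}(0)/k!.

L = (-6 - 54·x + 18·x^2 + 18·x^3)·Dx + (-20 - 12·x - 48·x^2 + 36·x^3 + 36·x^4)·Dx^2 + (-3 - 7·x + 6·x^2 + 2·x^3 + 9·x^4 + 9·x^5)·Dx^3  (order 3).
h: a_k = 0, 12, -27/2, 26, -243/4, 732/5, -729/2, 6558/7, -19683/8, 19684/3, …
ICs: h(0) = 0, h′(0) = 12, h′′(0) = -27.

f: a_k = 0, 9, -27/2, 27, -243/4, 729/5, -729/2, 6561/7, -19683/8, 6561, …
g: a_k = 0, 3, 0, -1, 0, 3/5, 0, -3/7, 0, 1/3, …
Sum ⇒ L₀ = lclm(L_f,L_g) in ℚ(x)⟨Dx⟩.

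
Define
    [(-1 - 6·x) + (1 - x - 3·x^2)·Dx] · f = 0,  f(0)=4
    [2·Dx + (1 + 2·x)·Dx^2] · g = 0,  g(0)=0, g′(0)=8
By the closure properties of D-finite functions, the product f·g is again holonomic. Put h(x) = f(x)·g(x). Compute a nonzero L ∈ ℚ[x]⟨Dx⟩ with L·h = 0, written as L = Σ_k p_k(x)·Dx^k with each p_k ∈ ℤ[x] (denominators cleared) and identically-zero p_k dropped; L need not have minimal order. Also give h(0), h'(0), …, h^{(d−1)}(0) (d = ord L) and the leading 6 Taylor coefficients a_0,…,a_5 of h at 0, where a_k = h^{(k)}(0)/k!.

f: a_k = 4, 4, 16, 28, 76, 160, …
g: a_k = 0, 8, -8, 32/3, -16, 128/5, …
Product ⇒ symmetric product L₀, ord ≤ 2.
L = (8 + 24·x) + (18·x + 30·x^2)·Dx + (-1 - x + 5·x^2 + 6·x^3)·Dx^2  (order 2).
h: a_k = 0, 32, 0, 416/3, 224/3, 8896/15, …
ICs: h(0) = 0, h′(0) = 32.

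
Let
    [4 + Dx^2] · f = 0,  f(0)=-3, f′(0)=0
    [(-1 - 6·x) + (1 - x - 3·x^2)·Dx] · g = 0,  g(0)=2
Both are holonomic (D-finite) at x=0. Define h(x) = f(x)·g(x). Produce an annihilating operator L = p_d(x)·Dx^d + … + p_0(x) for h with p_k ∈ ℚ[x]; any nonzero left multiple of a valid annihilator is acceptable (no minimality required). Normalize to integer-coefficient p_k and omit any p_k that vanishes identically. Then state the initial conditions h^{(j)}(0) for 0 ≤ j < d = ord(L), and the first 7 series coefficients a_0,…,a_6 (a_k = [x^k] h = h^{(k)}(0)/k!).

L = (2 + 4·x + 12·x^2) + (2 + 12·x)·Dx + (-1 + x + 3·x^2)·Dx^2  (order 2).
h: a_k = -6, -6, -12, -30, -70, -160, -5542/15, …
ICs: h(0) = -6, h′(0) = -6.

f: a_k = -3, 0, 6, 0, -2, 0, 4/15, …
g: a_k = 2, 2, 8, 14, 38, 80, 194, …
Sym-product of L_f,L_g gives L₀ (≤ ord 2).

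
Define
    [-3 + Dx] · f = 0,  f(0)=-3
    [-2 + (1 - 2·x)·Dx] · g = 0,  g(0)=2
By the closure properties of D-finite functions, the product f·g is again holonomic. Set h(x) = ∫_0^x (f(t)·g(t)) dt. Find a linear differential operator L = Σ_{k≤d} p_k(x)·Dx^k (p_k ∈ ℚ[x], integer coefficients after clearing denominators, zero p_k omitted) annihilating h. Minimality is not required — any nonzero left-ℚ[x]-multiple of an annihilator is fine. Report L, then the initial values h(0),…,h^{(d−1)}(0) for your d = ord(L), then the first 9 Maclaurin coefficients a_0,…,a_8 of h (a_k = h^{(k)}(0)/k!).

L = (5 - 6·x)·Dx + (-1 + 2·x)·Dx^2  (order 2).
h: a_k = 0, -6, -15, -29, -201/4, -1689/20, -5711/40, -1965/8, -963579/2240, …
ICs: h(0) = 0, h′(0) = -6.

f: a_k = -3, -9, -27/2, -27/2, -81/8, -243/40, -243/80, -729/560, -2187/4480, …
g: a_k = 2, 4, 8, 16, 32, 64, 128, 256, 512, …
f·g: L₀ = L_f ⊗_s L_g, ord ≤ 1·1.
∫: right-multiply L₀ by Dx.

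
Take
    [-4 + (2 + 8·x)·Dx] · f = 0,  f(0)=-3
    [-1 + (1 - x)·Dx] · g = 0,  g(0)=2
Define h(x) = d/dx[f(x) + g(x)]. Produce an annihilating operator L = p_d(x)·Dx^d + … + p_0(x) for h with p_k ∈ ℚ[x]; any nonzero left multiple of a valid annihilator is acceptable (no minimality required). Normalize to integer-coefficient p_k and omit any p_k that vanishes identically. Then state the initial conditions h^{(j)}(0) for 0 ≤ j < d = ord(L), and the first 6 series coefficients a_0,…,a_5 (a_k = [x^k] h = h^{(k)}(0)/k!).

L = (-18 - 12·x) + (3 - 36·x - 42·x^2)·Dx + (2 + 9·x + x^2 - 12·x^3)·Dx^2  (order 2).
h: a_k = -4, 16, -30, 128, -410, 1524, …
ICs: h(0) = -4, h′(0) = 16.

f: a_k = -3, -6, 6, -12, 30, -84, …
g: a_k = 2, 2, 2, 2, 2, 2, …
L₀ := lclm(L_f,L_g); ord L₀ ≤ 1+1.
h₀' ⇒ L via d/dx closure of L₀.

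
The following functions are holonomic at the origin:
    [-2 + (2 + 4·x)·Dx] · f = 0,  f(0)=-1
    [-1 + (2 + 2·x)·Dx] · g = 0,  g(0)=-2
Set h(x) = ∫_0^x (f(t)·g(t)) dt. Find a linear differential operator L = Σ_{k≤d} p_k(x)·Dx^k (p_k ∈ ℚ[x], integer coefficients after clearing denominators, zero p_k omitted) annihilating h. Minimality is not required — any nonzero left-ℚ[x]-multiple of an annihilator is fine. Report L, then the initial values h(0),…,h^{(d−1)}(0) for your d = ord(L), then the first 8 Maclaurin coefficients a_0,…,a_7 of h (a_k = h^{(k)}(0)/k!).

f: a_k = -1, -1, 1/2, -1/2, 5/8, -7/8, 21/16, -33/16, …
g: a_k = -2, -1, 1/4, -1/8, 5/64, -7/128, 21/512, -33/1024, …
Sym-product of L_f,L_g gives L₀ (≤ ord 1).
h=∫₀ˣh₀: take L = L₀·Dx.
L = (-3 - 4·x)·Dx + (2 + 6·x + 4·x^2)·Dx^2  (order 2).
h: a_k = 0, 2, 3/2, -1/12, 3/32, -37/320, 39/256, -757/3584, …
ICs: h(0) = 0, h′(0) = 2.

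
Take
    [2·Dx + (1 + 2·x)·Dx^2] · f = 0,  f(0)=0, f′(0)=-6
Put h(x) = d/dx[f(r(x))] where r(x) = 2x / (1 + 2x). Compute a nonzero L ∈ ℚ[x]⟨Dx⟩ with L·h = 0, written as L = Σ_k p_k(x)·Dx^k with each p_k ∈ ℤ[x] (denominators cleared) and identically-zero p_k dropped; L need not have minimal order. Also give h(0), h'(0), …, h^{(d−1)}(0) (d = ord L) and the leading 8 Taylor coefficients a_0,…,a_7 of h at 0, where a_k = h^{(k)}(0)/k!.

f: a_k = 0, -6, 6, -8, 12, -96/5, 32, -384/7, …
h₀=f(r): pull back L_f along r ⇒ L₀.
h=h₀': d/dx-closure on L₀ ⇒ L.
L = (8 + 24·x) + (1 + 8·x + 12·x^2)·Dx  (order 1).
h: a_k = -12, 96, -624, 3840, -23232, 139776, -839424, 5038080, …
ICs: h(0) = -12.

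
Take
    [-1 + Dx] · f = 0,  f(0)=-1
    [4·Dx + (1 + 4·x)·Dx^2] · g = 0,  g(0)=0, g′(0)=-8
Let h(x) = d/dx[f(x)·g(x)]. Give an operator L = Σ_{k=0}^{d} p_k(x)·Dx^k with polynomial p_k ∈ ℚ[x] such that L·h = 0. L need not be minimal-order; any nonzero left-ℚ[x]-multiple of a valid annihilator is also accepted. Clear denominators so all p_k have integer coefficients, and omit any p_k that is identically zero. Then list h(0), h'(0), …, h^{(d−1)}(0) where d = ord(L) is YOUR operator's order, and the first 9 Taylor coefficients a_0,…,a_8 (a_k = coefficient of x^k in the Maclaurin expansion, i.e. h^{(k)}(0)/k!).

L = (25 - 24·x + 16·x^2) + (-22 + 32·x - 32·x^2)·Dx + (-3 - 8·x + 16·x^2)·Dx^2  (order 2).
h: a_k = 8, -16, 92, -368, 1503, -18238/3, 2205587/90, -4436012/45, 665269331/1680, …
ICs: h(0) = 8, h′(0) = -16.

f: a_k = -1, -1, -1/2, -1/6, -1/24, -1/120, -1/720, -1/5040, -1/40320, …
g: a_k = 0, -8, 16, -128/3, 128, -2048/5, 4096/3, -32768/7, 16384, …
Sym-product of L_f,L_g gives L₀ (≤ ord 2).
Differentiate: ansatz ord ≤ ord L₀ ⇒ L.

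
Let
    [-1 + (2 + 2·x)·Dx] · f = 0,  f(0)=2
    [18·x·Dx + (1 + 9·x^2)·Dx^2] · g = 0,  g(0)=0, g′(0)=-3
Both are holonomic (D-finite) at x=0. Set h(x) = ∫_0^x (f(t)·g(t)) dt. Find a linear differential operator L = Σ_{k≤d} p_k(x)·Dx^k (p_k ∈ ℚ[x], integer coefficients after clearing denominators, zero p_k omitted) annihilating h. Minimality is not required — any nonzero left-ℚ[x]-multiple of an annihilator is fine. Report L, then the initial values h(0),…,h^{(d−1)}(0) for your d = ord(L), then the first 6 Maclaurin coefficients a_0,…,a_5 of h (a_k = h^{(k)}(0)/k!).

L = (3 - 36·x - 9·x^2)·Dx + (-4 + 68·x + 108·x^2 + 36·x^3)·Dx^2 + (4 + 8·x + 40·x^2 + 72·x^3 + 36·x^4)·Dx^3  (order 3).
h: a_k = 0, 0, -3, -1, 75/16, 69/40, …
ICs: h(0) = 0, h′(0) = 0, h′′(0) = -6.

f: a_k = 2, 1, -1/4, 1/8, -5/64, 7/128, …
g: a_k = 0, -3, 0, 9, 0, -243/5, …
L₀ := L_f ⊗_s L_g (sym. prod.), ord ≤ 2.
h=∫₀ˣh₀: take L = L₀·Dx.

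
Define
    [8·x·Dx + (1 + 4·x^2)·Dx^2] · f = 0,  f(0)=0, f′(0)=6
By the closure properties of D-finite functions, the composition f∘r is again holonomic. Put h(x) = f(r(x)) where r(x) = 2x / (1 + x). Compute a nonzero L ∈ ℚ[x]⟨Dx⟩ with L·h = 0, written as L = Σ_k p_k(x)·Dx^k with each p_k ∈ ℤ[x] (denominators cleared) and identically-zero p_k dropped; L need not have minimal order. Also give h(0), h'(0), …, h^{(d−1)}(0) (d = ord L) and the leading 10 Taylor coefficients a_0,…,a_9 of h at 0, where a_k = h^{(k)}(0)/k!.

L = (2 + 34·x)·Dx + (1 + 2·x + 17·x^2)·Dx^2  (order 2).
h: a_k = 0, 12, -12, -52, 180, 1212/5, -2444, 8724/7, 28980, -203996/3, …
ICs: h(0) = 0, h′(0) = 12.

f: a_k = 0, 6, 0, -8, 0, 96/5, 0, -384/7, 0, 512/3, …
L₀ from L_f via x↦r, Dx↦r'^{-1}Dx.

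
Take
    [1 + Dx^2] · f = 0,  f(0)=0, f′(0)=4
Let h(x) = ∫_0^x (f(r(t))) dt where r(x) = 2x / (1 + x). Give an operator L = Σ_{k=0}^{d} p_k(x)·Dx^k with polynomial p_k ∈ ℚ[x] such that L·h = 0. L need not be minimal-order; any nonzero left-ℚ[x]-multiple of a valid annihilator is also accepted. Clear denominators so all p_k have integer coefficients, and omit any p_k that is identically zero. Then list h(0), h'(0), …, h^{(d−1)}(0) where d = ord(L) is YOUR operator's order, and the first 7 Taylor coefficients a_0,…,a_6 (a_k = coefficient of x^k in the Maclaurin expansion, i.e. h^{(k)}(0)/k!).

L = 4·Dx + (2 + 6·x + 6·x^2 + 2·x^3)·Dx^2 + (1 + 4·x + 6·x^2 + 4·x^3 + x^4)·Dx^3  (order 3).
h: a_k = 0, 0, 4, -8/3, 2/3, 8/5, -172/45, …
ICs: h(0) = 0, h′(0) = 0, h′′(0) = 8.

f: a_k = 0, 4, 0, -2/3, 0, 1/30, 0, …
h₀=f(r): pull back L_f along r ⇒ L₀.
∫: right-multiply L₀ by Dx.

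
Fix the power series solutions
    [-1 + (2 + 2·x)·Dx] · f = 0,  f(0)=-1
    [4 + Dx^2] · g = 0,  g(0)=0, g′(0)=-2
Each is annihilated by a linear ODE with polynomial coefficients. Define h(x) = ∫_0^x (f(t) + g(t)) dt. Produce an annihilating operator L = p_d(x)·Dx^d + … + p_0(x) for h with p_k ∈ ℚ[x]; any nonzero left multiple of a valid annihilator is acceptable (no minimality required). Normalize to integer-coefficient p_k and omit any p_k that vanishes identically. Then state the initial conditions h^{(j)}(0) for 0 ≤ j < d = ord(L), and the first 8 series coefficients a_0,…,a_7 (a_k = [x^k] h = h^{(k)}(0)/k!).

f: a_k = -1, -1/2, 1/8, -1/16, 5/128, -7/256, 21/1024, -33/2048, …
g: a_k = 0, -2, 0, 4/3, 0, -4/15, 0, 8/315, …
Weyl lclm of L_f,L_g ⇒ L₀ (ord ≤ 3).
∫: right-multiply L₀ by Dx.
L = (-76 - 128·x - 64·x^2)·Dx + (120 + 376·x + 384·x^2 + 128·x^3)·Dx^2 + (-19 - 32·x - 16·x^2)·Dx^3 + (30 + 94·x + 96·x^2 + 32·x^3)·Dx^4  (order 4).
h: a_k = 0, -1, -5/4, 1/24, 61/192, 1/128, -1129/23040, 3/1024, …
ICs: h(0) = 0, h′(0) = -1, h′′(0) = -5/2, h′′′(0) = 1/4.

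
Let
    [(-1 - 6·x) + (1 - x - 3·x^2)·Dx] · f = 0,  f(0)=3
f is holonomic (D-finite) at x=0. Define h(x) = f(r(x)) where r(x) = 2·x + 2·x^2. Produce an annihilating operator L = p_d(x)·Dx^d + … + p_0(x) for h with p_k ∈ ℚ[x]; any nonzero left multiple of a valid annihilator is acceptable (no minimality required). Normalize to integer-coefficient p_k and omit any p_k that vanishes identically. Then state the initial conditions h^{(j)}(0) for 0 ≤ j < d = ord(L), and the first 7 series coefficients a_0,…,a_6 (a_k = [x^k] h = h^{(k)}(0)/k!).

f: a_k = 3, 3, 12, 21, 57, 120, 291, …
h₀=f(r): pull back L_f along r ⇒ L₀.
L = (2 + 28·x + 72·x^2 + 48·x^3) + (-1 + 2·x + 14·x^2 + 24·x^3 + 12·x^4)·Dx  (order 1).
h: a_k = 3, 6, 54, 264, 1464, 7992, 43464, …
ICs: h(0) = 3.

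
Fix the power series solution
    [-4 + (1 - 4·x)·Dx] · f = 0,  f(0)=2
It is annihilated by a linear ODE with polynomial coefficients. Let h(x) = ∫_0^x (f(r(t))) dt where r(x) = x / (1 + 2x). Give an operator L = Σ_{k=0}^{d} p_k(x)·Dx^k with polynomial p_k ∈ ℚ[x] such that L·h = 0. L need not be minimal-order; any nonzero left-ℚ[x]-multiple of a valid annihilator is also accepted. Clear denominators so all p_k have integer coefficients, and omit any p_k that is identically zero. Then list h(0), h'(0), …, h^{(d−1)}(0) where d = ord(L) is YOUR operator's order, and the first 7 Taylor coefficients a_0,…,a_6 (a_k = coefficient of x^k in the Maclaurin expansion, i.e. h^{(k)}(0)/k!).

L = 4·Dx + (-1 + 4·x^2)·Dx^2  (order 2).
h: a_k = 0, 2, 4, 16/3, 8, 64/5, 64/3, …
ICs: h(0) = 0, h′(0) = 2.

f: a_k = 2, 8, 32, 128, 512, 2048, 8192, …
Substitute x→r, Dx→(1/r')Dx; clear ⇒ L₀.
∫: right-multiply L₀ by Dx.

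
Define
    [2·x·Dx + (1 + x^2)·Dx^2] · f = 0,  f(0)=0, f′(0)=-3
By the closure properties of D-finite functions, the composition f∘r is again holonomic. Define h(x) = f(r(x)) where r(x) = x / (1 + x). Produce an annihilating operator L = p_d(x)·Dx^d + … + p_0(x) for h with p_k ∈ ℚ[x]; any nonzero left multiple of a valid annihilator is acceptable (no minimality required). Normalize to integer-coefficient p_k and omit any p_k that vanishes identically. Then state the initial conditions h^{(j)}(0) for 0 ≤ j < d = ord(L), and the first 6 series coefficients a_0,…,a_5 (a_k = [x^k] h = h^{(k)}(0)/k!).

f: a_k = 0, -3, 0, 1, 0, -3/5, …
Substitute x→r, Dx→(1/r')Dx; clear ⇒ L₀.
L = (2 + 4·x)·Dx + (1 + 2·x + 2·x^2)·Dx^2  (order 2).
h: a_k = 0, -3, 3, -2, 0, 12/5, …
ICs: h(0) = 0, h′(0) = -3.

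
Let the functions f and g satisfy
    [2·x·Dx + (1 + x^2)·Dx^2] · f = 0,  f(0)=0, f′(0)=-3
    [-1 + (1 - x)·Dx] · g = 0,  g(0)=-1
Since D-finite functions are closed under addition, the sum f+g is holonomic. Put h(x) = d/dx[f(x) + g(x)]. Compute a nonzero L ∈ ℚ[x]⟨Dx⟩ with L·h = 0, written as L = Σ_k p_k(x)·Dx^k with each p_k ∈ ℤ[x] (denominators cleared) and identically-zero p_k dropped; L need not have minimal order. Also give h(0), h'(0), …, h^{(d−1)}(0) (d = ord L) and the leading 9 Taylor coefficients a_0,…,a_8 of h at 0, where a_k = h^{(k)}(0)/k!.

f: a_k = 0, -3, 0, 1, 0, -3/5, 0, 3/7, 0, …
g: a_k = -1, -1, -1, -1, -1, -1, -1, -1, -1, …
Sum ⇒ L₀ = lclm(L_f,L_g) in ℚ(x)⟨Dx⟩.
h₀' ⇒ L via d/dx closure of L₀.
L = (2 - 8·x - 6·x^2) + (-4 + 2·x - 4·x^2 - 6·x^3)·Dx + (1 - x^4)·Dx^2  (order 2).
h: a_k = -4, -2, 0, -4, -8, -6, -4, -8, -12, …
ICs: h(0) = -4, h′(0) = -2.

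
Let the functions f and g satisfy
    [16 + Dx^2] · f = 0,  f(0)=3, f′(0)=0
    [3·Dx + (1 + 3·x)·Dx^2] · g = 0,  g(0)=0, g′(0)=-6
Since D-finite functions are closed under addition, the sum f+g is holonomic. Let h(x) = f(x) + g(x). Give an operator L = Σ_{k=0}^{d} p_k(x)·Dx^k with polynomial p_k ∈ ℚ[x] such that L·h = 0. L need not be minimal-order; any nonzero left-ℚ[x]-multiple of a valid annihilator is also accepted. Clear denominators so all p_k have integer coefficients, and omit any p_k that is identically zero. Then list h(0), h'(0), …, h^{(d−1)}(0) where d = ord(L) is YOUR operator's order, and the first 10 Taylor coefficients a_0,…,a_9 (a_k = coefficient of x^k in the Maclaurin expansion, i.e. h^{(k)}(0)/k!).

L = (1680 + 2304·x + 3456·x^2)·Dx + (272 + 1584·x + 3456·x^2 + 3456·x^3)·Dx^2 + (105 + 144·x + 216·x^2)·Dx^3 + (17 + 99·x + 216·x^2 + 216·x^3)·Dx^4  (order 4).
h: a_k = 3, -6, -15, -18, 145/2, -486/5, 3389/15, -4374/7, 690953/420, -4374, …
ICs: h(0) = 3, h′(0) = -6, h′′(0) = -30, h′′′(0) = -108.

f: a_k = 3, 0, -24, 0, 32, 0, -256/15, 0, 512/105, 0, …
g: a_k = 0, -6, 9, -18, 81/2, -486/5, 243, -4374/7, 6561/4, -4374, …
Weyl lclm of L_f,L_g ⇒ L₀ (ord ≤ 4).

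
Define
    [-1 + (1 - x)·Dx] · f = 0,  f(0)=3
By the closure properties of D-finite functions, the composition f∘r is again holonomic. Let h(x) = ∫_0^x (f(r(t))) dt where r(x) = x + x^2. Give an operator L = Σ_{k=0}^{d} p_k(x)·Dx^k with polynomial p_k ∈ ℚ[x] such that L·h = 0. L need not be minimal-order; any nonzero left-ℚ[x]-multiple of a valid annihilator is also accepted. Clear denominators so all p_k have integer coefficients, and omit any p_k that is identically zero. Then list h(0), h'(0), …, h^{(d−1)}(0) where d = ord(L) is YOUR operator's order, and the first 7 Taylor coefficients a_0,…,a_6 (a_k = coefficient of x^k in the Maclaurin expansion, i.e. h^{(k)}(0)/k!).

f: a_k = 3, 3, 3, 3, 3, 3, 3, …
Substitute x→r, Dx→(1/r')Dx; clear ⇒ L₀.
h=∫₀ˣh₀: take L = L₀·Dx.
L = (1 + 2·x)·Dx + (-1 + x + x^2)·Dx^2  (order 2).
h: a_k = 0, 3, 3/2, 2, 9/4, 3, 4, …
ICs: h(0) = 0, h′(0) = 3.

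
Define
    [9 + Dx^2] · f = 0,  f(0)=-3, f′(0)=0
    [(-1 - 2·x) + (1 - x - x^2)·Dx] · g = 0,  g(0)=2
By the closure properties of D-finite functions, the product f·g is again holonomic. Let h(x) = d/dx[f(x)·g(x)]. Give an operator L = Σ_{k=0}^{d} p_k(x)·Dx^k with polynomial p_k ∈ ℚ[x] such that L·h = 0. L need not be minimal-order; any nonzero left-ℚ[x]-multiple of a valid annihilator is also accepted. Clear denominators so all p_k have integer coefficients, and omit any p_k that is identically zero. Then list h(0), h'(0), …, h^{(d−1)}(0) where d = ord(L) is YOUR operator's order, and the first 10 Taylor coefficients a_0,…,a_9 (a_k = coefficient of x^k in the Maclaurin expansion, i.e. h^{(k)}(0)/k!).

L = (3 - 162·x - 81·x^2 + 162·x^3 + 81·x^4) + (-12 - 6·x + 54·x^2 + 36·x^3)·Dx + (7 - 16·x - 7·x^2 + 18·x^3 + 9·x^4)·Dx^2  (order 2).
h: a_k = -6, 30, 27, 15, 255/4, 2709/20, 9891/40, 127509/280, 1859733/2240, 3343647/2240, …
ICs: h(0) = -6, h′(0) = 30.

f: a_k = -3, 0, 27/2, 0, -81/8, 0, 243/80, 0, -2187/4480, 0, …
g: a_k = 2, 2, 4, 6, 10, 16, 26, 42, 68, 110, …
Product ⇒ symmetric product L₀, ord ≤ 2.
h=h₀': d/dx-closure on L₀ ⇒ L.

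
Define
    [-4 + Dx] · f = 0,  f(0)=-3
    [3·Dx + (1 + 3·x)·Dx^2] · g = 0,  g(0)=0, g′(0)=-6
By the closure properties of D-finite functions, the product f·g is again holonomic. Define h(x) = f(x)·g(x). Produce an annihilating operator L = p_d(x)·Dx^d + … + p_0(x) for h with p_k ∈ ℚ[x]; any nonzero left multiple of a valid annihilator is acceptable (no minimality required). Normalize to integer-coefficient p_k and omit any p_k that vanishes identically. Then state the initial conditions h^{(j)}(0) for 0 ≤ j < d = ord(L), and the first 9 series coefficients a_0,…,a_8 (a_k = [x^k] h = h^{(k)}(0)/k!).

f: a_k = -3, -12, -24, -32, -32, -128/5, -256/15, -1024/105, -512/105, …
g: a_k = 0, -6, 9, -18, 81/2, -486/5, 243, -4374/7, 6561/4, …
Product ⇒ symmetric product L₀, ord ≤ 2.
L = (4 + 48·x) + (-5 - 24·x)·Dx + (1 + 3·x)·Dx^2  (order 2).
h: a_k = 0, 18, 45, 90, 141/2, 708/5, -93, 15518/35, -21487/20, …
ICs: h(0) = 0, h′(0) = 18.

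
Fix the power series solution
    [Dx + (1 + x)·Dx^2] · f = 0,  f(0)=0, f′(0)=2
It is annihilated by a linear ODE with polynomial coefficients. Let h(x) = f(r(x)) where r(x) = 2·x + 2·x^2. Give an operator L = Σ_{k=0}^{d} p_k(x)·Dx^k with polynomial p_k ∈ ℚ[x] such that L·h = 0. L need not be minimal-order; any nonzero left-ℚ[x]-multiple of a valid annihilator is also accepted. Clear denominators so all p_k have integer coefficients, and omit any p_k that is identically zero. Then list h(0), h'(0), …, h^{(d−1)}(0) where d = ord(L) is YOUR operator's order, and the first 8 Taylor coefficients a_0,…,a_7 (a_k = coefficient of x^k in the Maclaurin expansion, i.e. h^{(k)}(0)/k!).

L = (4·x + 4·x^2)·Dx + (1 + 4·x + 6·x^2 + 4·x^3)·Dx^2  (order 2).
h: a_k = 0, 4, 0, -8/3, 4, -16/5, 0, 32/7, …
ICs: h(0) = 0, h′(0) = 4.

f: a_k = 0, 2, -1, 2/3, -1/2, 2/5, -1/3, 2/7, …
f∘r: x↦r, Dx↦Dx/r' in L_f ⇒ L₀.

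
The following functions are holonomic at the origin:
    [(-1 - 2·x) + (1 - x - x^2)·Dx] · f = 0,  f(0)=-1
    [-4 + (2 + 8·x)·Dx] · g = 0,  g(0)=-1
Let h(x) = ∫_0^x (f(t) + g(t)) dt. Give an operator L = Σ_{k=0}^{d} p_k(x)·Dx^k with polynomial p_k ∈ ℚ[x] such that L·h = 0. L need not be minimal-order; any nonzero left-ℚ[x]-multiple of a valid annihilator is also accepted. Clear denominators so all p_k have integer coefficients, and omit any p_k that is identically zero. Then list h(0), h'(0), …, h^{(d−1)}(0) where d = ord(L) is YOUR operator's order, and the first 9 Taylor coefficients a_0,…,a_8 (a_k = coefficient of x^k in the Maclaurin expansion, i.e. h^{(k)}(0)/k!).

f: a_k = -1, -1, -2, -3, -5, -8, -13, -21, -34, …
g: a_k = -1, -2, 2, -4, 10, -28, 84, -264, 858, …
Weyl lclm of L_f,L_g ⇒ L₀ (ord ≤ 2).
∫: right-multiply L₀ by Dx.
L = (-12 - 48·x - 48·x^2 - 40·x^3)·Dx + (8 + 30·x + 114·x^2 + 152·x^3 + 100·x^4)·Dx^2 + (1 - 5·x - 39·x^2 + 6·x^3 + 82·x^4 + 40·x^5)·Dx^3  (order 3).
h: a_k = 0, -2, -3/2, 0, -7/4, 1, -6, 71/7, -285/8, …
ICs: h(0) = 0, h′(0) = -2, h′′(0) = -3.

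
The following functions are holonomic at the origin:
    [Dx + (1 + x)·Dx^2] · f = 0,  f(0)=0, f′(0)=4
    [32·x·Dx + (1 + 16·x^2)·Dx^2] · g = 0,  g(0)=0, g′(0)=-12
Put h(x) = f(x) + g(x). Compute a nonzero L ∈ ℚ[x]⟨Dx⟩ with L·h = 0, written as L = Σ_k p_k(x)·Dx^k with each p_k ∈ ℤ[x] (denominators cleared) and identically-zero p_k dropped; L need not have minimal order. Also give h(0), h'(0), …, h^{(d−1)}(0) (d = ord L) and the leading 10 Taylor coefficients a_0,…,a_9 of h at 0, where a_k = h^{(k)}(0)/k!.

f: a_k = 0, 4, -2, 4/3, -1, 4/5, -2/3, 4/7, -1/2, 4/9, …
g: a_k = 0, -12, 0, 64, 0, -3072/5, 0, 49152/7, 0, -262144/3, …
Weyl lclm of L_f,L_g ⇒ L₀ (ord ≤ 4).
L = (-32 - 96·x + 1536·x^2 + 512·x^3)·Dx + (-34 - 64·x + 1440·x^2 + 3072·x^3 + 1024·x^4)·Dx^2 + (-1 + 31·x + 32·x^2 + 512·x^3 + 768·x^4 + 256·x^5)·Dx^3  (order 3).
h: a_k = 0, -8, -2, 196/3, -1, -3068/5, -2/3, 49156/7, -1/2, -786428/9, …
ICs: h(0) = 0, h′(0) = -8, h′′(0) = -4.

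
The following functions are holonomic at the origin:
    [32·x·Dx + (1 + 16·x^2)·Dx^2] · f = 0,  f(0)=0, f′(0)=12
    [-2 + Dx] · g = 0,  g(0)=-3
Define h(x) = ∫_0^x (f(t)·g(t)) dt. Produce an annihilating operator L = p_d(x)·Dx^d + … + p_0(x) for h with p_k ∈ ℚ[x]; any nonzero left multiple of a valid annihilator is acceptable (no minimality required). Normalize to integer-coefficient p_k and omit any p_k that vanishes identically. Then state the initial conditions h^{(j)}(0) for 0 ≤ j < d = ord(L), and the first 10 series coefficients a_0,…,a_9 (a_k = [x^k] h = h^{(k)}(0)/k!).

f: a_k = 0, 12, 0, -64, 0, 3072/5, 0, -49152/7, 0, 262144/3, …
g: a_k = -3, -6, -6, -4, -2, -4/5, -4/15, -8/105, -2/105, -4/945, …
f·g: L₀ = L_f ⊗_s L_g, ord ≤ 2·1.
Integrate: L := L₀·Dx.
L = (4 - 64·x + 64·x^2)·Dx + (-4 + 32·x - 64·x^2)·Dx^2 + (1 + 16·x^2)·Dx^3  (order 3).
h: a_k = 0, 0, -18, -24, 30, 336/5, -1236/5, -3440/7, 76578/35, 1390304/315, …
ICs: h(0) = 0, h′(0) = 0, h′′(0) = -36.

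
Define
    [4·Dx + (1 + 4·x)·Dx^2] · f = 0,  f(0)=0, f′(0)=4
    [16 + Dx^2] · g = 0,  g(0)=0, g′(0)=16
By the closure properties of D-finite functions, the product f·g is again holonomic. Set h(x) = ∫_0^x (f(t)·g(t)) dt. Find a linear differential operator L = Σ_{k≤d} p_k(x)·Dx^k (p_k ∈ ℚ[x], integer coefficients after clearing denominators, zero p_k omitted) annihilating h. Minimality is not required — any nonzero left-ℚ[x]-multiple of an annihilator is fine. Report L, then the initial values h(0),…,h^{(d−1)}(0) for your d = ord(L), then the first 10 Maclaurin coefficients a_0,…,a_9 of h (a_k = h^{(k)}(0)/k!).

f: a_k = 0, 4, -8, 64/3, -64, 1024/5, -2048/3, 16384/7, -8192, 262144/9, …
g: a_k = 0, 16, 0, -128/3, 0, 512/15, 0, -4096/315, 0, 8192/2835, …
Sym-product of L_f,L_g gives L₀ (≤ ord 4).
∫: right-multiply L₀ by Dx.
L = (-768 + 6144·x + 77824·x^2 + 262144·x^3 + 262144·x^4)·Dx + (256 + 5120·x + 24576·x^2 + 32768·x^3)·Dx^2 + (1280·x + 10752·x^2 + 32768·x^3 + 32768·x^4)·Dx^3 + (16 + 320·x + 1536·x^2 + 2048·x^3)·Dx^4 + (3 + 56·x + 368·x^2 + 1024·x^3 + 1024·x^4)·Dx^5  (order 5).
h: a_k = 0, 0, 0, 64/3, -32, 512/15, -1024/9, 22528/63, -15872/15, 1851392/567, …
ICs: h(0) = 0, h′(0) = 0, h′′(0) = 0, h′′′(0) = 128, h′′′′(0) = -768.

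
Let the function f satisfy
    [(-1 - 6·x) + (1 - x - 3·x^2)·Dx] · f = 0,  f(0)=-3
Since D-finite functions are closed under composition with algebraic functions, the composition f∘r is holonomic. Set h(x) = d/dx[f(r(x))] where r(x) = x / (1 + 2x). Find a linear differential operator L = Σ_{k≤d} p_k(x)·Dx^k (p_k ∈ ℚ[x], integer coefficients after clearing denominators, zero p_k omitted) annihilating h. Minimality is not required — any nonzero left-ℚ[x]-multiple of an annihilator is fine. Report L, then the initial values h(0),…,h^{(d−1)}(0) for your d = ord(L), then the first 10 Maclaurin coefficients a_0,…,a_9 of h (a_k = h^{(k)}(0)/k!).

f: a_k = -3, -3, -12, -21, -57, -120, -291, -651, -1524, -3477, …
f∘r: x↦r, Dx↦Dx/r' in L_f ⇒ L₀.
h=h₀': d/dx-closure on L₀ ⇒ L.
L = (4 + 6·x + 30·x^2 + 32·x^3) + (-1 - 13·x - 45·x^2 - 38·x^3 + 16·x^4)·Dx  (order 1).
h: a_k = -3, -12, 45, -204, 840, -3330, 12831, -48432, 179955, -660390, …
ICs: h(0) = -3.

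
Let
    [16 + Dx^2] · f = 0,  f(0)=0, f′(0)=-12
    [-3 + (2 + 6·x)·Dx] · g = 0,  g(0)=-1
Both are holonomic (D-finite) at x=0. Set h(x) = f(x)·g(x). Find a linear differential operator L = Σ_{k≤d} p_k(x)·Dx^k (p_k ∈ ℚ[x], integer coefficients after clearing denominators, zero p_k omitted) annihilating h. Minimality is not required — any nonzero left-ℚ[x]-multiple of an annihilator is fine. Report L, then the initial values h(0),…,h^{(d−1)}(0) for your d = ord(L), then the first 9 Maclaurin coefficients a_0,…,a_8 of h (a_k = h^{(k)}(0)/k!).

L = (91 + 384·x + 576·x^2) + (-12 - 36·x)·Dx + (4 + 24·x + 36·x^2)·Dx^2  (order 2).
h: a_k = 0, 12, 18, -91/2, -111/4, 3781/160, 20523/320, -3137023/26880, 855943/3584, …
ICs: h(0) = 0, h′(0) = 12.

f: a_k = 0, -12, 0, 32, 0, -128/5, 0, 1024/105, 0, …
g: a_k = -1, -3/2, 9/8, -27/16, 405/128, -1701/256, 15309/1024, -72171/2048, 2814669/32768, …
h₀=f·g: eliminate ⇒ L₀, order ≤ 2·1.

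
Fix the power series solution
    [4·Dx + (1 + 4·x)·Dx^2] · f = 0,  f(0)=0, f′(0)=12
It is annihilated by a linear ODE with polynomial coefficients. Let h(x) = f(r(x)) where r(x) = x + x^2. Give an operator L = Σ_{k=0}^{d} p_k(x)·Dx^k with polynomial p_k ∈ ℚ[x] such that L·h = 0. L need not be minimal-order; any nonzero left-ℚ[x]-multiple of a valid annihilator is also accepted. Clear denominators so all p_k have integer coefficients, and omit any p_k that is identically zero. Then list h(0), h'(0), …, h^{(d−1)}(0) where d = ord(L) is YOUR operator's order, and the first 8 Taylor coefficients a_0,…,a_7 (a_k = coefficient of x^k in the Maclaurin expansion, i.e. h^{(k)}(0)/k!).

f: a_k = 0, 12, -24, 64, -192, 3072/5, -2048, 49152/7, …
f∘r: x↦r, Dx↦Dx/r' in L_f ⇒ L₀.
L = 2·Dx + (1 + 2·x)·Dx^2  (order 2).
h: a_k = 0, 12, -12, 16, -24, 192/5, -64, 768/7, …
ICs: h(0) = 0, h′(0) = 12.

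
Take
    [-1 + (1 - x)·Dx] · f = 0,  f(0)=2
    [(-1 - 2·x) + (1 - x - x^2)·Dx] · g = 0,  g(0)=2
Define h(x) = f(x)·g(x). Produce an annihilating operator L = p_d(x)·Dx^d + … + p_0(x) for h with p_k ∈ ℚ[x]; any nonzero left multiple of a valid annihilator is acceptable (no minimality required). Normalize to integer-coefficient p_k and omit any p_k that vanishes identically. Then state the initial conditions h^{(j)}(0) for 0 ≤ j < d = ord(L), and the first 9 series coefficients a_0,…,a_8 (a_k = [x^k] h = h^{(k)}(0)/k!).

L = (-2 + 3·x^2) + (1 - 2·x + x^3)·Dx  (order 1).
h: a_k = 4, 8, 16, 28, 48, 80, 132, 216, 352, …
ICs: h(0) = 4.

f: a_k = 2, 2, 2, 2, 2, 2, 2, 2, 2, …
g: a_k = 2, 2, 4, 6, 10, 16, 26, 42, 68, …
h₀=f·g: eliminate ⇒ L₀, order ≤ 1·1.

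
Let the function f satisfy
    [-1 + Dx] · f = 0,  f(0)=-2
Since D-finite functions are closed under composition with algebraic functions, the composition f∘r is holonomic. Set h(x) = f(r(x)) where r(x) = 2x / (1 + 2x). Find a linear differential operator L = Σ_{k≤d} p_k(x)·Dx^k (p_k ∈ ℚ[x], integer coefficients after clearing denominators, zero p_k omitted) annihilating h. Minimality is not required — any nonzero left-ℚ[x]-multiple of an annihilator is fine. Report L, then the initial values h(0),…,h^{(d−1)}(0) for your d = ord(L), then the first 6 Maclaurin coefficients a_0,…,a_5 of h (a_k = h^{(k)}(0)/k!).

f: a_k = -2, -2, -1, -1/3, -1/12, -1/60, …
Change of var in L_f (x↦r) gives L₀.
L = -2 + (1 + 4·x + 4·x^2)·Dx  (order 1).
h: a_k = -2, -4, 4, -8/3, -4/3, 152/15, …
ICs: h(0) = -2.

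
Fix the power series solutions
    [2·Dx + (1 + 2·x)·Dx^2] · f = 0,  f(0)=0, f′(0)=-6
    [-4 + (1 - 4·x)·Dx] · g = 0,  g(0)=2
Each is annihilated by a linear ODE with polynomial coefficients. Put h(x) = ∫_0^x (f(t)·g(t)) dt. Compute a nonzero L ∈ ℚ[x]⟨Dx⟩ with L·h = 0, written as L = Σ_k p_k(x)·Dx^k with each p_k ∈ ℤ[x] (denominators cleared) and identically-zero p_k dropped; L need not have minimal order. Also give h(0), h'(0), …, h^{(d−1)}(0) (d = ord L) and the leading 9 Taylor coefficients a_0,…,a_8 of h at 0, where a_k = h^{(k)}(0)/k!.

f: a_k = 0, -6, 6, -8, 12, -96/5, 32, -384/7, 96, …
g: a_k = 2, 8, 32, 128, 512, 2048, 8192, 32768, 131072, …
Sym-product of L_f,L_g gives L₀ (≤ ord 2).
h=∫h₀ ⇒ L = L₀·Dx.
L = 8·Dx + (6 + 24·x)·Dx^2 + (-1 + 2·x + 8·x^2)·Dx^3  (order 3).
h: a_k = 0, 0, -6, -12, -40, -616/5, -6256/15, -7104/5, -174528/35, …
ICs: h(0) = 0, h′(0) = 0, h′′(0) = -12.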